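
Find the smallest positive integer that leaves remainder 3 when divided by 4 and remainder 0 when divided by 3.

x ≡ 0 (mod 3) gives x ∈ {0, 3}.
The first of these with x mod 4 = 3 is 3.

3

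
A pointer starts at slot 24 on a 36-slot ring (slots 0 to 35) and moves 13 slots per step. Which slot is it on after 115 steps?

7

115·13 = 1495.
Dividing 1495 by 36 gives quotient 41 and remainder 19.
(24 + 19) mod 36 = 7.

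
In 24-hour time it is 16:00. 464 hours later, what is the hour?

0

464 − 19·24 = 8, so 464 ≡ 8 (mod 24).
(16 + 8) mod 24 = 0.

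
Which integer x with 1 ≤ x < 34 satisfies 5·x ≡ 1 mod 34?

5·7 = 35 = 1·34 + 1, so 5⁻¹ ≡ 7 (mod 34).

7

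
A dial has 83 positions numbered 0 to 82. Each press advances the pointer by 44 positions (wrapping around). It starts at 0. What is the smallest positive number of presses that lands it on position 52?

The inverse of 44 mod 83 is 17 (since 44·17 = 748 ≡ 1).
So x ≡ 17·52 = 884 ≡ 54 (mod 83).

54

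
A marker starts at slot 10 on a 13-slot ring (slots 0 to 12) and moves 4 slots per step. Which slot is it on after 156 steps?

156·4 = 624.
624 = 48·13 + 0, so 624 mod 13 = 0.
(10 + 0) mod 13 = 10.

10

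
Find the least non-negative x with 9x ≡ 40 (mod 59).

9⁻¹ ≡ 46 (mod 59) because 9·46 = 414 = 7·59 + 1.
Multiplying both sides by 46: x ≡ 46·40 = 1840 ≡ 11 (mod 59).
Check: 9·11 = 99 = 1·59 + 40.

11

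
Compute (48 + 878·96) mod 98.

878·96 = 84288.
84288 − 860·98 = 8, so 84288 ≡ 8 (mod 98).
(48 + 8) mod 98 = 56.

56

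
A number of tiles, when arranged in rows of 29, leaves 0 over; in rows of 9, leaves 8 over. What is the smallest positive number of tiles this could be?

116

x ≡ 8 (mod 9) gives x ∈ {8, 17, 26, 35, 44, 53, 62, 71, …}.
The first of these with x mod 29 = 0 is 116.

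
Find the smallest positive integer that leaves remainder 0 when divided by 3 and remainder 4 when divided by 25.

Since 25·1 ≡ 1 (mod 3), take x = 4 + 25·((0−4)·1 mod 3) = 4 + 25·2 = 54.
Check: 54 mod 3 = 0, 54 mod 25 = 4.

54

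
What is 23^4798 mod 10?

9

The units digit of 23^n cycles with period 4: 3, 9, 7, 1, …
4798 leaves remainder 2 on division by 4, so 23^4798 ends in 9.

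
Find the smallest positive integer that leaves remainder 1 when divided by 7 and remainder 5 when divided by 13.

57

x ≡ 1 (mod 7) gives x ∈ {1, 8, 15, 22, 29, 36, 43, 50, …}.
The first of these with x mod 13 = 5 is 57.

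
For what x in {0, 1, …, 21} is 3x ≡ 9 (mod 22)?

3

3⁻¹ ≡ 15 (mod 22) because 3·15 = 45 = 2·22 + 1.
Multiplying both sides by 15: x ≡ 15·9 = 135 ≡ 3 (mod 22).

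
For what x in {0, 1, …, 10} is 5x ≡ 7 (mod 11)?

8

The inverse of 5 mod 11 is 9 (since 5·9 = 45 ≡ 1).
So x ≡ 9·7 = 63 ≡ 8 (mod 11).
Check: 5·8 = 40 = 3·11 + 7.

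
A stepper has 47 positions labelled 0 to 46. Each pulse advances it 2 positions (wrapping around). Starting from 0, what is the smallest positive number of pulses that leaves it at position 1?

2·24 = 48 = 1·47 + 1, so 2⁻¹ ≡ 24 (mod 47).

24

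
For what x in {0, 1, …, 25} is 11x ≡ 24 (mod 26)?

14

11⁻¹ ≡ 19 (mod 26) because 11·19 = 209 = 8·26 + 1.
Multiplying both sides by 19: x ≡ 19·24 = 456 ≡ 14 (mod 26).
Check: 11·14 = 154 = 5·26 + 24.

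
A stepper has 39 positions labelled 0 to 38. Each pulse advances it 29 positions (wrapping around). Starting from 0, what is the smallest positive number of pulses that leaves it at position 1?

35

39 = 1·29 + 10
29 = 2·10 + 9
10 = 1·9 + 1
9 = 9·1 + 0
Back-substituting gives 29·35 ≡ 1 (mod 39).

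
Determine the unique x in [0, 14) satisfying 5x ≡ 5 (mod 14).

The inverse of 5 mod 14 is 3 (since 5·3 = 15 ≡ 1).
Multiplying both sides by 3: x ≡ 3·5 = 15 ≡ 1 (mod 14).

1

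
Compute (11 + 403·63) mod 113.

403·63 = 25389.
25389 = 224·113 + 77, so 25389 mod 113 = 77.
(11 + 77) mod 113 = 88.

88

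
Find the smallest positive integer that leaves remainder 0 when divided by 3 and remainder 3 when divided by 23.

Since 23·2 ≡ 1 (mod 3), take x = 3 + 23·((0−3)·2 mod 3) = 3 + 23·0 = 3.
Check: 3 mod 3 = 0, 3 mod 23 = 3.

3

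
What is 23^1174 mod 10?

9

Powers of 3 mod 10 repeat with period 4: 3, 9, 7, 1.
1174 leaves remainder 2 on division by 4, so 23^1174 ends in 9.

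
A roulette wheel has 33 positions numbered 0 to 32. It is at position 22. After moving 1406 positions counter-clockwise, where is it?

1406 = 42·33 + 20, so 1406 mod 33 = 20.
(22 − 20) mod 33 = 2.

2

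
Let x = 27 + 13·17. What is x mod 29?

13·17 = 221.
221 mod 29 = 18 (since 7·29 = 203).
(27 + 18) mod 29 = 16.

16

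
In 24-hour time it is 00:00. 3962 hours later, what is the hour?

Dividing 3962 by 24 gives quotient 165 and remainder 2.
(0 + 2) mod 24 = 2.

2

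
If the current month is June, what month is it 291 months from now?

291 mod 12 = 3 (since 24·12 = 288).
June + 3 months → September.

September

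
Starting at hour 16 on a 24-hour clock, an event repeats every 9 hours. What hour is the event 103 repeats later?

103·9 = 927.
Dividing 927 by 24 gives quotient 38 and remainder 15.
(16 + 15) mod 24 = 7.

7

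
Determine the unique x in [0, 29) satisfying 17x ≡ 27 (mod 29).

17⁻¹ ≡ 12 (mod 29) because 17·12 = 204 = 7·29 + 1.
Multiplying both sides by 12: x ≡ 12·27 = 324 ≡ 5 (mod 29).

5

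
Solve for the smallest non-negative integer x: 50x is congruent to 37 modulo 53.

50⁻¹ ≡ 35 (mod 53) because 50·35 = 1750 = 33·53 + 1.
So x ≡ 35·37 = 1295 ≡ 23 (mod 53).

23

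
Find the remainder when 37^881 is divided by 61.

Successive squares of 37 mod 61: 37^1≡37, 37^2≡27, 37^4≡58, 37^8≡9, 37^16≡20, 37^32≡34, 37^64≡58, 37^128≡9, 37^256≡20, 37^512≡34.
881 = 1 + 16 + 32 + 64 + 256 + 512, so 37^881 ≡ 37·20·34·58·20·34 ≡ 37 (mod 61).

37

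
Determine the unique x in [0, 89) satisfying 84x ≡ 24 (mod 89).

The inverse of 84 mod 89 is 71 (since 84·71 = 5964 ≡ 1).
So x ≡ 71·24 = 1704 ≡ 13 (mod 89).

13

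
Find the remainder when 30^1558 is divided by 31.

1

By repeated squaring mod 31: 30^1≡30, 30^2≡1, 30^4≡1, 30^8≡1, 30^16≡1, 30^32≡1, 30^64≡1, 30^128≡1, 30^256≡1, 30^512≡1, 30^1024≡1.
1558 = 2 + 4 + 16 + 512 + 1024, so 30^1558 ≡ 1·1·1·1·1 ≡ 1 (mod 31).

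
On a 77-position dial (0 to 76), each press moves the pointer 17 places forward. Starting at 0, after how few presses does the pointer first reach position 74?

27

17⁻¹ ≡ 68 (mod 77) because 17·68 = 1156 = 15·77 + 1.
Multiplying both sides by 68: x ≡ 68·74 = 5032 ≡ 27 (mod 77).
Check: 17·27 = 459 = 5·77 + 74.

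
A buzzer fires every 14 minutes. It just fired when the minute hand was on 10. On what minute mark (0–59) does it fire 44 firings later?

44·14 = 616.
616 − 10·60 = 16, so 616 ≡ 16 (mod 60).
(10 + 16) mod 60 = 26.

26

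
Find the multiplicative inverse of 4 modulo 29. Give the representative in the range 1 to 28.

29 = 7·4 + 1
4 = 4·1 + 0
Back-substituting gives 4·22 ≡ 1 (mod 29).

22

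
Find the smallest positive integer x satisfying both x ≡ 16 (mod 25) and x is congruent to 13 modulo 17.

166

x ≡ 13 (mod 17) gives x ∈ {13, 30, 47, 64, 81, 98, 115, 132, …}.
The first of these with x mod 25 = 16 is 166.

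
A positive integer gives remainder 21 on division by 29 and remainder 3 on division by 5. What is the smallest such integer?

x ≡ 3 (mod 5) gives x ∈ {3, 8, 13, 18, 23, 28, 33, 38, …}.
The first of these with x mod 29 = 21 is 108.

108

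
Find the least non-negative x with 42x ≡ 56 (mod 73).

50

42⁻¹ ≡ 40 (mod 73) because 42·40 = 1680 = 23·73 + 1.
So x ≡ 40·56 = 2240 ≡ 50 (mod 73).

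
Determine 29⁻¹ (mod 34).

27

34 = 1·29 + 5
29 = 5·5 + 4
5 = 1·4 + 1
4 = 4·1 + 0
Back-substituting gives 29·27 ≡ 1 (mod 34).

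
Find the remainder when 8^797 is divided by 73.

64

Square-and-reduce mod 73: 8^1≡8, 8^2≡64, 8^4≡8, 8^8≡64, 8^16≡8, 8^32≡64, 8^64≡8, 8^128≡64, 8^256≡8, 8^512≡64.
Since 797 = 1 + 4 + 8 + 16 + 256 + 512 in binary, 8^797 ≡ 8·8·64·8·8·64 ≡ 64 (mod 73).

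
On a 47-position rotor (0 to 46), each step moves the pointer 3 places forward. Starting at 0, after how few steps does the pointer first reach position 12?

4

The inverse of 3 mod 47 is 16 (since 3·16 = 48 ≡ 1).
Multiplying both sides by 16: x ≡ 16·12 = 192 ≡ 4 (mod 47).
Check: 3·4 = 12 = 0·47 + 12.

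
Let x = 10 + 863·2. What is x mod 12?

8

863·2 = 1726.
Dividing 1726 by 12 gives quotient 143 and remainder 10.
(10 + 10) mod 12 = 8.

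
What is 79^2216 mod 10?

1

Last digits of 9^n: 9, 1 (period 2).
2216 mod 2 = 0, so the last digit matches 9^2 = 1.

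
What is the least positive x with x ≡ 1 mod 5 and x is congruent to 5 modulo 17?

56

Since 17·3 ≡ 1 (mod 5), take x = 5 + 17·((1−5)·3 mod 5) = 5 + 17·3 = 56.
Check: 56 mod 5 = 1, 56 mod 17 = 5.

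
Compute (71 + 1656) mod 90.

1656 mod 90 = 36 (since 18·90 = 1620).
(71 + 36) mod 90 = 17.

17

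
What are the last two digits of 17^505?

57

Successive squares of 17 mod 100: 17^1≡17, 17^2≡89, 17^4≡21, 17^8≡41, 17^16≡81, 17^32≡61, 17^64≡21, 17^128≡41, 17^256≡81.
Since 505 = 1 + 8 + 16 + 32 + 64 + 128 + 256 in binary, 17^505 ≡ 17·41·81·61·21·41·81 ≡ 57 (mod 100).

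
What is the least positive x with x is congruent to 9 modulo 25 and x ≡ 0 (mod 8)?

184

x ≡ 0 (mod 8) gives x ∈ {0, 8, 16, 24, 32, 40, 48, 56, …}.
The first of these with x mod 25 = 9 is 184.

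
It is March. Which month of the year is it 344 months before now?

July

344 mod 12 = 8 (since 28·12 = 336).
March − 8 months → July.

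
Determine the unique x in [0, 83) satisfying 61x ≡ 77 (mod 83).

The inverse of 61 mod 83 is 49 (since 61·49 = 2989 ≡ 1).
So x ≡ 49·77 = 3773 ≡ 38 (mod 83).

38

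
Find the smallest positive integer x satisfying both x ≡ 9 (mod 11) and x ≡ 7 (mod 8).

x ≡ 7 (mod 8) gives x ∈ {7, 15, 23, 31}.
The first of these with x mod 11 = 9 is 31.

31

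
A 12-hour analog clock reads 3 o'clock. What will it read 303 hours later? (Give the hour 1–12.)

303 mod 12 = 3 (since 25·12 = 300).
3 + 3 → 6 on a 12-hour dial.

6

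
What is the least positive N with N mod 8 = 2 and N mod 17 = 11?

130

x ≡ 2 (mod 8) gives x ∈ {2, 10, 18, 26, 34, 42, 50, 58, …}.
The first of these with x mod 17 = 11 is 130.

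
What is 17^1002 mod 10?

The units digit of 17^n cycles with period 4: 7, 9, 3, 1, …
1002 mod 4 = 2, so the last digit matches 7^2 = 9.

9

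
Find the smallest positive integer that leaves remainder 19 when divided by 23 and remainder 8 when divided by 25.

x ≡ 19 (mod 23) gives x ∈ {19, 42, 65, 88, 111, 134, 157, 180, …}.
The first of these with x mod 25 = 8 is 433.

433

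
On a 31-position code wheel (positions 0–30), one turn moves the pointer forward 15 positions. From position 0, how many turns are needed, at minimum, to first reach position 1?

29

15·29 = 435 = 14·31 + 1, so 15⁻¹ ≡ 29 (mod 31).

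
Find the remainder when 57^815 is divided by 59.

By repeated squaring mod 59: 57^1≡57, 57^2≡4, 57^4≡16, 57^8≡20, 57^16≡46, 57^32≡51, 57^64≡5, 57^128≡25, 57^256≡35, 57^512≡45.
815 = 1 + 2 + 4 + 8 + 32 + 256 + 512, so 57^815 ≡ 57·4·16·20·51·35·45 ≡ 51 (mod 59).

51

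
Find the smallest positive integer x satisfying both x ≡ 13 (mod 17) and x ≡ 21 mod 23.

Since 23·3 ≡ 1 (mod 17), take x = 21 + 23·((13−21)·3 mod 17) = 21 + 23·10 = 251.
Check: 251 mod 17 = 13, 251 mod 23 = 21.

251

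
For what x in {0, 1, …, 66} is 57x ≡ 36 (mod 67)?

50

The inverse of 57 mod 67 is 20 (since 57·20 = 1140 ≡ 1).
So x ≡ 20·36 = 720 ≡ 50 (mod 67).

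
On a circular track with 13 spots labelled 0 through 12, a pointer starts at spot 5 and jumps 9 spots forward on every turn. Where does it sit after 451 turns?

8

451·9 = 4059.
Dividing 4059 by 13 gives quotient 312 and remainder 3.
(5 + 3) mod 13 = 8.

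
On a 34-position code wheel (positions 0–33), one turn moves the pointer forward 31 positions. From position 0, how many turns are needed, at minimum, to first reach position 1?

31·11 = 341 = 10·34 + 1, so 31⁻¹ ≡ 11 (mod 34).

11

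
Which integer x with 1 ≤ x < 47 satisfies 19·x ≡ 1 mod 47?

5

47 = 2·19 + 9
19 = 2·9 + 1
9 = 9·1 + 0
Back-substituting gives 19·5 ≡ 1 (mod 47).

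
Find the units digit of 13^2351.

7

The units digit of 13^n cycles with period 4: 3, 9, 7, 1, …
2351 mod 4 = 3, so the last digit matches 3^3 = 7.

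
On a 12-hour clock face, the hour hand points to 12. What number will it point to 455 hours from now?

11

Dividing 455 by 12 gives quotient 37 and remainder 11.
12 + 11 → 11 on a 12-hour dial.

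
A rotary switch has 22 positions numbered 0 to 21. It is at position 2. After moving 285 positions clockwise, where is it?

1

285 − 12·22 = 21, so 285 ≡ 21 (mod 22).
(2 + 21) mod 22 = 1.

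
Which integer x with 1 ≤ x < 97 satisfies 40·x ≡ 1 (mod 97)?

97 = 2·40 + 17
40 = 2·17 + 6
17 = 2·6 + 5
6 = 1·5 + 1
5 = 5·1 + 0
Back-substituting gives 40·17 ≡ 1 (mod 97).

17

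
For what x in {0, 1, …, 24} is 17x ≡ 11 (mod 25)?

8

The inverse of 17 mod 25 is 3 (since 17·3 = 51 ≡ 1).
So x ≡ 3·11 = 33 ≡ 8 (mod 25).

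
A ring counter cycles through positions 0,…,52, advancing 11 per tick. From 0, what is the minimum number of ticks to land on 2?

11⁻¹ ≡ 29 (mod 53) because 11·29 = 319 = 6·53 + 1.
Multiplying both sides by 29: x ≡ 29·2 = 58 ≡ 5 (mod 53).

5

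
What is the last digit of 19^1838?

1

Powers of 9 mod 10 repeat with period 2: 9, 1.
1838 leaves remainder 0 on division by 2, so 19^1838 ends in 1.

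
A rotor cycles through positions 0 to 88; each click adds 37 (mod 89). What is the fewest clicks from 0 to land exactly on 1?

77

89 = 2·37 + 15
37 = 2·15 + 7
15 = 2·7 + 1
7 = 7·1 + 0
Back-substituting gives 37·77 ≡ 1 (mod 89).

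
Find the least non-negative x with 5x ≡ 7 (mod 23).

6

The inverse of 5 mod 23 is 14 (since 5·14 = 70 ≡ 1).
Multiplying both sides by 14: x ≡ 14·7 = 98 ≡ 6 (mod 23).
Check: 5·6 = 30 = 1·23 + 7.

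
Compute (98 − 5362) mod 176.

5362 = 30·176 + 82, so 5362 mod 176 = 82.
(98 − 82) mod 176 = 16.

16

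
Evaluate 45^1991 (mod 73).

29

Square-and-reduce mod 73: 45^1≡45, 45^2≡54, 45^4≡69, 45^8≡16, 45^16≡37, 45^32≡55, 45^64≡32, 45^128≡2, 45^256≡4, 45^512≡16, 45^1024≡37.
1991 = 1 + 2 + 4 + 64 + 128 + 256 + 512 + 1024, so 45^1991 ≡ 45·54·69·32·2·4·16·37 ≡ 29 (mod 73).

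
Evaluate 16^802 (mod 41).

Successive squares of 16 mod 41: 16^1≡16, 16^2≡10, 16^4≡18, 16^8≡37, 16^16≡16, 16^32≡10, 16^64≡18, 16^128≡37, 16^256≡16, 16^512≡10.
802 = 2 + 32 + 256 + 512, so 16^802 ≡ 10·10·16·10 ≡ 10 (mod 41).

10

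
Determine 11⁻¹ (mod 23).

21

11·21 = 231 = 10·23 + 1, so 11⁻¹ ≡ 21 (mod 23).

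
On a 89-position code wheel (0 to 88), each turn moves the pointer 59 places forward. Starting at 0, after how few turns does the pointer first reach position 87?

6

59⁻¹ ≡ 86 (mod 89) because 59·86 = 5074 = 57·89 + 1.
Multiplying both sides by 86: x ≡ 86·87 = 7482 ≡ 6 (mod 89).
Check: 59·6 = 354 = 3·89 + 87.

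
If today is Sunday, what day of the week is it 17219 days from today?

Dividing 17219 by 7 gives quotient 2459 and remainder 6.
Sunday + 6 days → Saturday.

Saturday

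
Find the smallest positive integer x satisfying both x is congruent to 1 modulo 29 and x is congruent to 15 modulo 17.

x ≡ 15 (mod 17) gives x ∈ {15, 32, 49, 66, 83, 100, 117}.
The first of these with x mod 29 = 1 is 117.

117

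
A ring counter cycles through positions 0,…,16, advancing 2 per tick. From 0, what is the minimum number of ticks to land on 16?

8

The inverse of 2 mod 17 is 9 (since 2·9 = 18 ≡ 1).
So x ≡ 9·16 = 144 ≡ 8 (mod 17).
Check: 2·8 = 16 = 0·17 + 16.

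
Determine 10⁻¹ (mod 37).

37 = 3·10 + 7
10 = 1·7 + 3
7 = 2·3 + 1
3 = 3·1 + 0
Back-substituting gives 10·26 ≡ 1 (mod 37).

26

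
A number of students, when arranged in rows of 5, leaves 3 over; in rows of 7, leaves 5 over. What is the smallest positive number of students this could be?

33

x ≡ 3 (mod 5) gives x ∈ {3, 8, 13, 18, 23, 28, 33}.
The first of these with x mod 7 = 5 is 33.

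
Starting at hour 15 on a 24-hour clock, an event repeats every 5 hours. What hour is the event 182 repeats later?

13

182·5 = 910.
910 − 37·24 = 22, so 910 ≡ 22 (mod 24).
(15 + 22) mod 24 = 13.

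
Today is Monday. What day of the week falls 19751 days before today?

Thursday

19751 = 2821·7 + 4, so 19751 mod 7 = 4.
Monday − 4 days → Thursday.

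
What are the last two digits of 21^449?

81

By repeated squaring mod 100: 21^1≡21, 21^2≡41, 21^4≡81, 21^8≡61, 21^16≡21, 21^32≡41, 21^64≡81, 21^128≡61, 21^256≡21.
Since 449 = 1 + 64 + 128 + 256 in binary, 21^449 ≡ 21·81·61·21 ≡ 81 (mod 100).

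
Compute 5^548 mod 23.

By repeated squaring mod 23: 5^1≡5, 5^2≡2, 5^4≡4, 5^8≡16, 5^16≡3, 5^32≡9, 5^64≡12, 5^128≡6, 5^256≡13, 5^512≡8.
548 = 4 + 32 + 512, so 5^548 ≡ 4·9·8 ≡ 12 (mod 23).

12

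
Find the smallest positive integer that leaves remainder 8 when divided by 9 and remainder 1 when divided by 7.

8

Since 7·4 ≡ 1 (mod 9), take x = 1 + 7·((8−1)·4 mod 9) = 1 + 7·1 = 8.
Check: 8 mod 9 = 8, 8 mod 7 = 1.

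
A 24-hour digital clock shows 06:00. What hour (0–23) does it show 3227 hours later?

17

3227 − 134·24 = 11, so 3227 ≡ 11 (mod 24).
(6 + 11) mod 24 = 17.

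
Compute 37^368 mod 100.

Successive squares of 37 mod 100: 37^1≡37, 37^2≡69, 37^4≡61, 37^8≡21, 37^16≡41, 37^32≡81, 37^64≡61, 37^128≡21, 37^256≡41.
Since 368 = 16 + 32 + 64 + 256 in binary, 37^368 ≡ 41·81·61·41 ≡ 21 (mod 100).

21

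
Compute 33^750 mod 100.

49

By repeated squaring mod 100: 33^1≡33, 33^2≡89, 33^4≡21, 33^8≡41, 33^16≡81, 33^32≡61, 33^64≡21, 33^128≡41, 33^256≡81, 33^512≡61.
Since 750 = 2 + 4 + 8 + 32 + 64 + 128 + 512 in binary, 33^750 ≡ 89·21·41·61·21·41·61 ≡ 49 (mod 100).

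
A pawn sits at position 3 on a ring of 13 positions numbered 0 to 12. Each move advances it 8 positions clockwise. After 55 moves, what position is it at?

1

55·8 = 440.
440 mod 13 = 11 (since 33·13 = 429).
(3 + 11) mod 13 = 1.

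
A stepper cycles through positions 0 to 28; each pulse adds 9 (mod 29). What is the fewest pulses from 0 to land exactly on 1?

13

29 = 3·9 + 2
9 = 4·2 + 1
2 = 2·1 + 0
Back-substituting gives 9·13 ≡ 1 (mod 29).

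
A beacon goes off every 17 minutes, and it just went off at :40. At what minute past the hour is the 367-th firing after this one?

39

367·17 = 6239.
6239 = 103·60 + 59, so 6239 mod 60 = 59.
(40 + 59) mod 60 = 39.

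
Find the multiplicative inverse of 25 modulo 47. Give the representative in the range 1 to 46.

32

47 = 1·25 + 22
25 = 1·22 + 3
22 = 7·3 + 1
3 = 3·1 + 0
Back-substituting gives 25·32 ≡ 1 (mod 47).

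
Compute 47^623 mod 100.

By repeated squaring mod 100: 47^1≡47, 47^2≡9, 47^4≡81, 47^8≡61, 47^16≡21, 47^32≡41, 47^64≡81, 47^128≡61, 47^256≡21, 47^512≡41.
Since 623 = 1 + 2 + 4 + 8 + 32 + 64 + 512 in binary, 47^623 ≡ 47·9·81·61·41·81·41 ≡ 23 (mod 100).

23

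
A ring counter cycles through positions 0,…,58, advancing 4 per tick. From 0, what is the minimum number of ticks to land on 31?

4⁻¹ ≡ 15 (mod 59) because 4·15 = 60 = 1·59 + 1.
So x ≡ 15·31 = 465 ≡ 52 (mod 59).

52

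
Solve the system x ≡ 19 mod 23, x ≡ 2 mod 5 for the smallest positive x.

Since 5·14 ≡ 1 (mod 23), take x = 2 + 5·((19−2)·14 mod 23) = 2 + 5·8 = 42.
Check: 42 mod 23 = 19, 42 mod 5 = 2.

42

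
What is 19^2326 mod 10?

1

Last digits of 9^n: 9, 1 (period 2).
2326 mod 2 = 0, so the last digit matches 9^2 = 1.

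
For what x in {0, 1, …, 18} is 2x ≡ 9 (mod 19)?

The inverse of 2 mod 19 is 10 (since 2·10 = 20 ≡ 1).
Multiplying both sides by 10: x ≡ 10·9 = 90 ≡ 14 (mod 19).
Check: 2·14 = 28 = 1·19 + 9.

14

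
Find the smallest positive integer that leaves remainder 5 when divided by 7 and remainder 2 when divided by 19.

x ≡ 5 (mod 7) gives x ∈ {5, 12, 19, 26, 33, 40}.
The first of these with x mod 19 = 2 is 40.

40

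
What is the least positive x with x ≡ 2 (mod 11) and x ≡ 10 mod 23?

79

Since 23·1 ≡ 1 (mod 11), take x = 10 + 23·((2−10)·1 mod 11) = 10 + 23·3 = 79.
Check: 79 mod 11 = 2, 79 mod 23 = 10.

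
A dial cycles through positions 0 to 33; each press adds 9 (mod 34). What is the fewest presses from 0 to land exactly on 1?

34 = 3·9 + 7
9 = 1·7 + 2
7 = 3·2 + 1
2 = 2·1 + 0
Back-substituting gives 9·19 ≡ 1 (mod 34).

19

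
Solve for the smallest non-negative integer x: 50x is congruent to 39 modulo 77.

67

The inverse of 50 mod 77 is 57 (since 50·57 = 2850 ≡ 1).
Multiplying both sides by 57: x ≡ 57·39 = 2223 ≡ 67 (mod 77).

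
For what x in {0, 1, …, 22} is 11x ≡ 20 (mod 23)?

11⁻¹ ≡ 21 (mod 23) because 11·21 = 231 = 10·23 + 1.
So x ≡ 21·20 = 420 ≡ 6 (mod 23).

6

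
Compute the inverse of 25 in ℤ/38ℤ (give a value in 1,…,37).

38 = 1·25 + 13
25 = 1·13 + 12
13 = 1·12 + 1
12 = 12·1 + 0
Back-substituting gives 25·35 ≡ 1 (mod 38).

35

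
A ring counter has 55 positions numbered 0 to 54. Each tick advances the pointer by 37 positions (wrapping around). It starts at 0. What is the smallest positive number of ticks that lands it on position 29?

32

The inverse of 37 mod 55 is 3 (since 37·3 = 111 ≡ 1).
So x ≡ 3·29 = 87 ≡ 32 (mod 55).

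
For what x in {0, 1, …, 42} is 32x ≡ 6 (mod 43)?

19

32⁻¹ ≡ 39 (mod 43) because 32·39 = 1248 = 29·43 + 1.
So x ≡ 39·6 = 234 ≡ 19 (mod 43).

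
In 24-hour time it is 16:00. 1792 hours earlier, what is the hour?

1792 mod 24 = 16 (since 74·24 = 1776).
(16 − 16) mod 24 = 0.

0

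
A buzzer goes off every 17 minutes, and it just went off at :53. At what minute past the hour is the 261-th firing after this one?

261·17 = 4437.
4437 mod 60 = 57 (since 73·60 = 4380).
(53 + 57) mod 60 = 50.

50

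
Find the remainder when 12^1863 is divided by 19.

18

Square-and-reduce mod 19: 12^1≡12, 12^2≡11, 12^4≡7, 12^8≡11, 12^16≡7, 12^32≡11, 12^64≡7, 12^128≡11, 12^256≡7, 12^512≡11, 12^1024≡7.
Since 1863 = 1 + 2 + 4 + 64 + 256 + 512 + 1024 in binary, 12^1863 ≡ 12·11·7·7·7·11·7 ≡ 18 (mod 19).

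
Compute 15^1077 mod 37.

Square-and-reduce mod 37: 15^1≡15, 15^2≡3, 15^4≡9, 15^8≡7, 15^16≡12, 15^32≡33, 15^64≡16, 15^128≡34, 15^256≡9, 15^512≡7, 15^1024≡12.
Since 1077 = 1 + 4 + 16 + 32 + 1024 in binary, 15^1077 ≡ 15·9·12·33·12 ≡ 14 (mod 37).

14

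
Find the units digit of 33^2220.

Powers of 3 mod 10 repeat with period 4: 3, 9, 7, 1.
2220 leaves remainder 0 on division by 4, so 33^2220 ends in 1.

1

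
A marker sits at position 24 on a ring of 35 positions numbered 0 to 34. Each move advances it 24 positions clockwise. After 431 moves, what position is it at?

431·24 = 10344.
Dividing 10344 by 35 gives quotient 295 and remainder 19.
(24 + 19) mod 35 = 8.

8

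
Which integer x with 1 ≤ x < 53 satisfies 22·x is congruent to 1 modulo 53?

22·41 = 902 = 17·53 + 1, so 22⁻¹ ≡ 41 (mod 53).

41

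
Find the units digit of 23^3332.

1

Last digits of 3^n: 3, 9, 7, 1 (period 4).
3332 leaves remainder 0 on division by 4, so 23^3332 ends in 1.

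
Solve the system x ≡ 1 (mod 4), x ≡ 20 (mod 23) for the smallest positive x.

89

Since 23·3 ≡ 1 (mod 4), take x = 20 + 23·((1−20)·3 mod 4) = 20 + 23·3 = 89.
Check: 89 mod 4 = 1, 89 mod 23 = 20.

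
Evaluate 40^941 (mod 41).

Square-and-reduce mod 41: 40^1≡40, 40^2≡1, 40^4≡1, 40^8≡1, 40^16≡1, 40^32≡1, 40^64≡1, 40^128≡1, 40^256≡1, 40^512≡1.
941 = 1 + 4 + 8 + 32 + 128 + 256 + 512, so 40^941 ≡ 40·1·1·1·1·1·1 ≡ 40 (mod 41).

40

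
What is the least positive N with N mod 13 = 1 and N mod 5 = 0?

40

x ≡ 0 (mod 5) gives x ∈ {0, 5, 10, 15, 20, 25, 30, 35, …}.
The first of these with x mod 13 = 1 is 40.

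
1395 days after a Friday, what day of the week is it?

Sunday

Dividing 1395 by 7 gives quotient 199 and remainder 2.
Friday + 2 days → Sunday.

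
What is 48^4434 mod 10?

Powers of 8 mod 10 repeat with period 4: 8, 4, 2, 6.
4434 mod 4 = 2, so the last digit matches 8^2 = 4.

4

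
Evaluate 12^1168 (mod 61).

By repeated squaring mod 61: 12^1≡12, 12^2≡22, 12^4≡57, 12^8≡16, 12^16≡12, 12^32≡22, 12^64≡57, 12^128≡16, 12^256≡12, 12^512≡22, 12^1024≡57.
1168 = 16 + 128 + 1024, so 12^1168 ≡ 12·16·57 ≡ 25 (mod 61).

25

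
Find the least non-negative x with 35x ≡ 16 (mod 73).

The inverse of 35 mod 73 is 48 (since 35·48 = 1680 ≡ 1).
So x ≡ 48·16 = 768 ≡ 38 (mod 73).
Check: 35·38 = 1330 = 18·73 + 16.

38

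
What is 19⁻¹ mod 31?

31 = 1·19 + 12
19 = 1·12 + 7
12 = 1·7 + 5
7 = 1·5 + 2
5 = 2·2 + 1
2 = 2·1 + 0
Back-substituting gives 19·18 ≡ 1 (mod 31).

18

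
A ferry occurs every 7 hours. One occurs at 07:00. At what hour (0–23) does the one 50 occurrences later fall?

50·7 = 350.
Dividing 350 by 24 gives quotient 14 and remainder 14.
(7 + 14) mod 24 = 21.

21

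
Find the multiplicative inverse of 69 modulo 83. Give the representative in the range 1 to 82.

77

69·77 = 5313 = 64·83 + 1, so 69⁻¹ ≡ 77 (mod 83).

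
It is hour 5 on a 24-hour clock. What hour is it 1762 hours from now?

15

Dividing 1762 by 24 gives quotient 73 and remainder 10.
(5 + 10) mod 24 = 15.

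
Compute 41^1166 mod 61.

20

Square-and-reduce mod 61: 41^1≡41, 41^2≡34, 41^4≡58, 41^8≡9, 41^16≡20, 41^32≡34, 41^64≡58, 41^128≡9, 41^256≡20, 41^512≡34, 41^1024≡58.
1166 = 2 + 4 + 8 + 128 + 1024, so 41^1166 ≡ 34·58·9·9·58 ≡ 20 (mod 61).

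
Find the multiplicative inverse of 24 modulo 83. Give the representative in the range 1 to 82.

24·45 = 1080 = 13·83 + 1, so 24⁻¹ ≡ 45 (mod 83).

45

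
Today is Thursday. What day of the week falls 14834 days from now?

14834 mod 7 = 1 (since 2119·7 = 14833).
Thursday + 1 day → Friday.

Friday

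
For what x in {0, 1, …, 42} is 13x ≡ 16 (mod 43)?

31

13⁻¹ ≡ 10 (mod 43) because 13·10 = 130 = 3·43 + 1.
So x ≡ 10·16 = 160 ≡ 31 (mod 43).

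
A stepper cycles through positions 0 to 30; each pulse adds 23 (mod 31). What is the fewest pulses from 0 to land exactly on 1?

27

23·27 = 621 = 20·31 + 1, so 23⁻¹ ≡ 27 (mod 31).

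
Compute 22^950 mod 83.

27

By repeated squaring mod 83: 22^1≡22, 22^2≡69, 22^4≡30, 22^8≡70, 22^16≡3, 22^32≡9, 22^64≡81, 22^128≡4, 22^256≡16, 22^512≡7.
Since 950 = 2 + 4 + 16 + 32 + 128 + 256 + 512 in binary, 22^950 ≡ 69·30·3·9·4·16·7 ≡ 27 (mod 83).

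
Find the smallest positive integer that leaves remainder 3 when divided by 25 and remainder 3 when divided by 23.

3

x ≡ 3 (mod 23) gives x ∈ {3}.
The first of these with x mod 25 = 3 is 3.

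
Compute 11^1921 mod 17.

Successive squares of 11 mod 17: 11^1≡11, 11^2≡2, 11^4≡4, 11^8≡16, 11^16≡1, 11^32≡1, 11^64≡1, 11^128≡1, 11^256≡1, 11^512≡1, 11^1024≡1.
1921 = 1 + 128 + 256 + 512 + 1024, so 11^1921 ≡ 11·1·1·1·1 ≡ 11 (mod 17).

11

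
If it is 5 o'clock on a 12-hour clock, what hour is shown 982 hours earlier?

7

Dividing 982 by 12 gives quotient 81 and remainder 10.
5 − 10 → 7 on a 12-hour dial.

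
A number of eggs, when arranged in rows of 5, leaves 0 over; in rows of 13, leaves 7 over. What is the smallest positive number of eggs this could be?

x ≡ 0 (mod 5) gives x ∈ {0, 5, 10, 15, 20}.
The first of these with x mod 13 = 7 is 20.

20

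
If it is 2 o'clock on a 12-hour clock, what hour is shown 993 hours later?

993 = 82·12 + 9, so 993 mod 12 = 9.
2 + 9 → 11 on a 12-hour dial.

11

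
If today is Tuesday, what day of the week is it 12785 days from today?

Friday

12785 = 1826·7 + 3, so 12785 mod 7 = 3.
Tuesday + 3 days → Friday.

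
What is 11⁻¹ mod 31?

17

11·17 = 187 = 6·31 + 1, so 11⁻¹ ≡ 17 (mod 31).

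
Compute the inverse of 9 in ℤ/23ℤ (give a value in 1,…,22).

9·18 = 162 = 7·23 + 1, so 9⁻¹ ≡ 18 (mod 23).

18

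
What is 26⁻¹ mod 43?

5

26·5 = 130 = 3·43 + 1, so 26⁻¹ ≡ 5 (mod 43).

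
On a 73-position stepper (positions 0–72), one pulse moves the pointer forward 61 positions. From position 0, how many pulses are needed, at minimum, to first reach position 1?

73 = 1·61 + 12
61 = 5·12 + 1
12 = 12·1 + 0
Back-substituting gives 61·6 ≡ 1 (mod 73).

6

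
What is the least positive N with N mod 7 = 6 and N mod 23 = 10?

125

x ≡ 6 (mod 7) gives x ∈ {6, 13, 20, 27, 34, 41, 48, 55, …}.
The first of these with x mod 23 = 10 is 125.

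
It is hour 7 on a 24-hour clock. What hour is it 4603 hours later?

2

4603 mod 24 = 19 (since 191·24 = 4584).
(7 + 19) mod 24 = 2.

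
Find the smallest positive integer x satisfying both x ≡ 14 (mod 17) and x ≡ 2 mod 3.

x ≡ 2 (mod 3) gives x ∈ {2, 5, 8, 11, 14}.
The first of these with x mod 17 = 14 is 14.

14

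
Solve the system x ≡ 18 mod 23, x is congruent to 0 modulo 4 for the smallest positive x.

x ≡ 0 (mod 4) gives x ∈ {0, 4, 8, 12, 16, 20, 24, 28, …}.
The first of these with x mod 23 = 18 is 64.

64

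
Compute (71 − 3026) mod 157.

28

Dividing 3026 by 157 gives quotient 19 and remainder 43.
(71 − 43) mod 157 = 28.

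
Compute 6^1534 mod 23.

2

Square-and-reduce mod 23: 6^1≡6, 6^2≡13, 6^4≡8, 6^8≡18, 6^16≡2, 6^32≡4, 6^64≡16, 6^128≡3, 6^256≡9, 6^512≡12, 6^1024≡6.
Since 1534 = 2 + 4 + 8 + 16 + 32 + 64 + 128 + 256 + 1024 in binary, 6^1534 ≡ 13·8·18·2·4·16·3·9·6 ≡ 2 (mod 23).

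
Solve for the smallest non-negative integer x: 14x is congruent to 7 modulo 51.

The inverse of 14 mod 51 is 11 (since 14·11 = 154 ≡ 1).
Multiplying both sides by 11: x ≡ 11·7 = 77 ≡ 26 (mod 51).
Check: 14·26 = 364 = 7·51 + 7.

26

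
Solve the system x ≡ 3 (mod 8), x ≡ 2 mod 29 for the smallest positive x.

147

x ≡ 3 (mod 8) gives x ∈ {3, 11, 19, 27, 35, 43, 51, 59, …}.
The first of these with x mod 29 = 2 is 147.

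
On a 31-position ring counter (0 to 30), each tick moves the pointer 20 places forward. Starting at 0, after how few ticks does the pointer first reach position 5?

The inverse of 20 mod 31 is 14 (since 20·14 = 280 ≡ 1).
Multiplying both sides by 14: x ≡ 14·5 = 70 ≡ 8 (mod 31).
Check: 20·8 = 160 = 5·31 + 5.

8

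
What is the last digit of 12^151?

Last digits of 2^n: 2, 4, 8, 6 (period 4).
151 leaves remainder 3 on division by 4, so 12^151 ends in 8.

8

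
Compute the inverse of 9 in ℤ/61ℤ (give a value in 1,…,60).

9·34 = 306 = 5·61 + 1, so 9⁻¹ ≡ 34 (mod 61).

34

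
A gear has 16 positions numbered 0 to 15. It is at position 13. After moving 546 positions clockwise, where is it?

15

546 − 34·16 = 2, so 546 ≡ 2 (mod 16).
(13 + 2) mod 16 = 15.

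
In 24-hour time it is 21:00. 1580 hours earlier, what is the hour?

1

1580 = 65·24 + 20, so 1580 mod 24 = 20.
(21 − 20) mod 24 = 1.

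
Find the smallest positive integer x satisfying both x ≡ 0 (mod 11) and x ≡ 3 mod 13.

55

Since 13·6 ≡ 1 (mod 11), take x = 3 + 13·((0−3)·6 mod 11) = 3 + 13·4 = 55.
Check: 55 mod 11 = 0, 55 mod 13 = 3.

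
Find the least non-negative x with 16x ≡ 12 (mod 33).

9

16⁻¹ ≡ 31 (mod 33) because 16·31 = 496 = 15·33 + 1.
Multiplying both sides by 31: x ≡ 31·12 = 372 ≡ 9 (mod 33).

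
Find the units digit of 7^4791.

3

Powers of 7 mod 10 repeat with period 4: 7, 9, 3, 1.
4791 mod 4 = 3, so the last digit matches 7^3 = 3.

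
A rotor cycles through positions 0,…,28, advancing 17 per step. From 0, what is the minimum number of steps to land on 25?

10

The inverse of 17 mod 29 is 12 (since 17·12 = 204 ≡ 1).
Multiplying both sides by 12: x ≡ 12·25 = 300 ≡ 10 (mod 29).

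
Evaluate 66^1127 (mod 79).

47

By repeated squaring mod 79: 66^1≡66, 66^2≡11, 66^4≡42, 66^8≡26, 66^16≡44, 66^32≡40, 66^64≡20, 66^128≡5, 66^256≡25, 66^512≡72, 66^1024≡49.
Since 1127 = 1 + 2 + 4 + 32 + 64 + 1024 in binary, 66^1127 ≡ 66·11·42·40·20·49 ≡ 47 (mod 79).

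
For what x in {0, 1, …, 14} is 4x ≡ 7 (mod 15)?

4⁻¹ ≡ 4 (mod 15) because 4·4 = 16 = 1·15 + 1.
So x ≡ 4·7 = 28 ≡ 13 (mod 15).

13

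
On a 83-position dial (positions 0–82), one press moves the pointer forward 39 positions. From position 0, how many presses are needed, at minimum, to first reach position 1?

66

83 = 2·39 + 5
39 = 7·5 + 4
5 = 1·4 + 1
4 = 4·1 + 0
Back-substituting gives 39·66 ≡ 1 (mod 83).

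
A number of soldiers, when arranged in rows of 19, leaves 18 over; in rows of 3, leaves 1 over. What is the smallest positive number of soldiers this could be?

37

Since 3·13 ≡ 1 (mod 19), take x = 1 + 3·((18−1)·13 mod 19) = 1 + 3·12 = 37.
Check: 37 mod 19 = 18, 37 mod 3 = 1.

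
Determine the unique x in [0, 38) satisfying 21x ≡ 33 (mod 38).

21⁻¹ ≡ 29 (mod 38) because 21·29 = 609 = 16·38 + 1.
So x ≡ 29·33 = 957 ≡ 7 (mod 38).

7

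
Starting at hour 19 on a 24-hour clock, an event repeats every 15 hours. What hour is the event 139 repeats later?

139·15 = 2085.
2085 − 86·24 = 21, so 2085 ≡ 21 (mod 24).
(19 + 21) mod 24 = 16.

16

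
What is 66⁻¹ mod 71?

71 = 1·66 + 5
66 = 13·5 + 1
5 = 5·1 + 0
Back-substituting gives 66·14 ≡ 1 (mod 71).

14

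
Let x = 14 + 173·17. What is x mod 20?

15

173·17 = 2941.
2941 − 147·20 = 1, so 2941 ≡ 1 (mod 20).
(14 + 1) mod 20 = 15.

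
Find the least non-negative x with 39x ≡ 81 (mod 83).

34

39⁻¹ ≡ 66 (mod 83) because 39·66 = 2574 = 31·83 + 1.
Multiplying both sides by 66: x ≡ 66·81 = 5346 ≡ 34 (mod 83).
Check: 39·34 = 1326 = 15·83 + 81.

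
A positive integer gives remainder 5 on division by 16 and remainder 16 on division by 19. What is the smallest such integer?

Since 19·11 ≡ 1 (mod 16), take x = 16 + 19·((5−16)·11 mod 16) = 16 + 19·7 = 149.
Check: 149 mod 16 = 5, 149 mod 19 = 16.

149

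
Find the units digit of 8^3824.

Last digits of 8^n: 8, 4, 2, 6 (period 4).
3824 leaves remainder 0 on division by 4, so 8^3824 ends in 6.

6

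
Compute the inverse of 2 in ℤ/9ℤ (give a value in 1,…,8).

9 = 4·2 + 1
2 = 2·1 + 0
Back-substituting gives 2·5 ≡ 1 (mod 9).

5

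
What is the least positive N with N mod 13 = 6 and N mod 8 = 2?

Since 8·5 ≡ 1 (mod 13), take x = 2 + 8·((6−2)·5 mod 13) = 2 + 8·7 = 58.
Check: 58 mod 13 = 6, 58 mod 8 = 2.

58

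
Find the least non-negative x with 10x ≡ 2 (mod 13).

8

The inverse of 10 mod 13 is 4 (since 10·4 = 40 ≡ 1).
Multiplying both sides by 4: x ≡ 4·2 = 8 ≡ 8 (mod 13).
Check: 10·8 = 80 = 6·13 + 2.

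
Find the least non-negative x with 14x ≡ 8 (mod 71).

31

The inverse of 14 mod 71 is 66 (since 14·66 = 924 ≡ 1).
Multiplying both sides by 66: x ≡ 66·8 = 528 ≡ 31 (mod 71).
Check: 14·31 = 434 = 6·71 + 8.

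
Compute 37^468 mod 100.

Square-and-reduce mod 100: 37^1≡37, 37^2≡69, 37^4≡61, 37^8≡21, 37^16≡41, 37^32≡81, 37^64≡61, 37^128≡21, 37^256≡41.
Since 468 = 4 + 16 + 64 + 128 + 256 in binary, 37^468 ≡ 61·41·61·21·41 ≡ 21 (mod 100).

21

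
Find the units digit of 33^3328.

1

Powers of 3 mod 10 repeat with period 4: 3, 9, 7, 1.
3328 mod 4 = 0, so the last digit matches 3^4 = 1.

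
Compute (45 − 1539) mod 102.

1539 − 15·102 = 9, so 1539 ≡ 9 (mod 102).
(45 − 9) mod 102 = 36.

36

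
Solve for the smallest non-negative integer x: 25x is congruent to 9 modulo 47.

6

The inverse of 25 mod 47 is 32 (since 25·32 = 800 ≡ 1).
So x ≡ 32·9 = 288 ≡ 6 (mod 47).
Check: 25·6 = 150 = 3·47 + 9.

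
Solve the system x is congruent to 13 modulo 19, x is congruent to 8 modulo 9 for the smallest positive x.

89

x ≡ 8 (mod 9) gives x ∈ {8, 17, 26, 35, 44, 53, 62, 71, …}.
The first of these with x mod 19 = 13 is 89.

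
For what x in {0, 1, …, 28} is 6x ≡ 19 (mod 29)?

The inverse of 6 mod 29 is 5 (since 6·5 = 30 ≡ 1).
Multiplying both sides by 5: x ≡ 5·19 = 95 ≡ 8 (mod 29).
Check: 6·8 = 48 = 1·29 + 19.

8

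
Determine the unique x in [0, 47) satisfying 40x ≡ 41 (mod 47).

The inverse of 40 mod 47 is 20 (since 40·20 = 800 ≡ 1).
So x ≡ 20·41 = 820 ≡ 21 (mod 47).

21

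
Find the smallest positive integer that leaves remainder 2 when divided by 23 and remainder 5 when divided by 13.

x ≡ 5 (mod 13) gives x ∈ {5, 18, 31, 44, 57, 70, 83, 96, …}.
The first of these with x mod 23 = 2 is 278.

278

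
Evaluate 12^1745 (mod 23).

Square-and-reduce mod 23: 12^1≡12, 12^2≡6, 12^4≡13, 12^8≡8, 12^16≡18, 12^32≡2, 12^64≡4, 12^128≡16, 12^256≡3, 12^512≡9, 12^1024≡12.
1745 = 1 + 16 + 64 + 128 + 512 + 1024, so 12^1745 ≡ 12·18·4·16·9·12 ≡ 16 (mod 23).

16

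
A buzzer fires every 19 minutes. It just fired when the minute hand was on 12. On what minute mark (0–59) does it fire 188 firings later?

188·19 = 3572.
3572 mod 60 = 32 (since 59·60 = 3540).
(12 + 32) mod 60 = 44.

44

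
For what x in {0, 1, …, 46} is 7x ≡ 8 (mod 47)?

The inverse of 7 mod 47 is 27 (since 7·27 = 189 ≡ 1).
Multiplying both sides by 27: x ≡ 27·8 = 216 ≡ 28 (mod 47).

28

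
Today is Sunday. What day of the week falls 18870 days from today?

18870 − 2695·7 = 5, so 18870 ≡ 5 (mod 7).
Sunday + 5 days → Friday.

Friday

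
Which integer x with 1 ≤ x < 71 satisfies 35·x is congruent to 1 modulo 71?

69

35·69 = 2415 = 34·71 + 1, so 35⁻¹ ≡ 69 (mod 71).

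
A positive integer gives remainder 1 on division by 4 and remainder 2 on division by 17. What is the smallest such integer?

x ≡ 1 (mod 4) gives x ∈ {1, 5, 9, 13, 17, 21, 25, 29, …}.
The first of these with x mod 17 = 2 is 53.

53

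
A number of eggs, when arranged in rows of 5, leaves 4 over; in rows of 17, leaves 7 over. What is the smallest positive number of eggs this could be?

x ≡ 4 (mod 5) gives x ∈ {4, 9, 14, 19, 24}.
The first of these with x mod 17 = 7 is 24.

24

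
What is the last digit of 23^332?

The units digit of 23^n cycles with period 4: 3, 9, 7, 1, …
332 leaves remainder 0 on division by 4, so 23^332 ends in 1.

1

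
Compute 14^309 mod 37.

By repeated squaring mod 37: 14^1≡14, 14^2≡11, 14^4≡10, 14^8≡26, 14^16≡10, 14^32≡26, 14^64≡10, 14^128≡26, 14^256≡10.
Since 309 = 1 + 4 + 16 + 32 + 256 in binary, 14^309 ≡ 14·10·10·26·10 ≡ 31 (mod 37).

31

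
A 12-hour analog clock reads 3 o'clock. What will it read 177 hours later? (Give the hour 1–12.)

177 = 14·12 + 9, so 177 mod 12 = 9.
3 + 9 → 12 on a 12-hour dial.

12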